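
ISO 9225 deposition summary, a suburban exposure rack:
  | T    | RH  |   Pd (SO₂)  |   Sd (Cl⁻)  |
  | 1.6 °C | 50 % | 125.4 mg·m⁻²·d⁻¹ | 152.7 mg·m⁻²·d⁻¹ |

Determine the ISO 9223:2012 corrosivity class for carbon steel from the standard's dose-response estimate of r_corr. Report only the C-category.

carbon steel: temperature factor f = +0.150·(-8.4) = -1.2600
  SO₂ term: 1.77·125.4^0.52·exp(0.02·50-1.2600) = 16.83
  Cl⁻ term: 0.102·152.7^0.62·exp(0.033·50+0.04·1.6) = 12.79
  sum: 16.83 + 12.79 → r_corr = 29.63 μm/a
29.6 μm/a falls in (25, 50] for carbon steel → category C3

C3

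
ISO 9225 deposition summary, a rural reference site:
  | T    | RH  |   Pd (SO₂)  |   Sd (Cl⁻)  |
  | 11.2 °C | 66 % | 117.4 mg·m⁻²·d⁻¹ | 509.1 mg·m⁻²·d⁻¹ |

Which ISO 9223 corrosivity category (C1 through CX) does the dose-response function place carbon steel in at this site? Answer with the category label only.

carbon steel: f(T) = -0.054·(T−10) [T>10 °C] = -0.0648
  sulphur-dioxide contribution → 74.02 μm/a
  chloride contribution → 67.19 μm/a
  total first-year rate 141.2 μm/a
141 μm/a falls in (80, 200] for carbon steel → category C5

C5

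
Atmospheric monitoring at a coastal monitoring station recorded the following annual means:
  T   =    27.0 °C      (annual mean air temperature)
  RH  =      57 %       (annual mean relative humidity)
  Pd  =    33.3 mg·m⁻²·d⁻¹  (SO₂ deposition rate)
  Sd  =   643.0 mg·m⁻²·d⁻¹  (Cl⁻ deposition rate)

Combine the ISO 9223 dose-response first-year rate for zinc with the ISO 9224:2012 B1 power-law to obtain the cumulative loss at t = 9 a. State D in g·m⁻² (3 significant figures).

zinc: temperature factor f = -0.071·(17.0) = -1.2070
  Pd branch = 0.0129·Pd^0.44·e^(0.046·RH+f) = 0.2483 μm/a
  Cl⁻ term: 0.0175·643.0^0.57·exp(0.008·57+0.085·27.0) = 10.93
  sum: 0.2483 + 10.93 → r_corr = 11.17 μm/a
Power-law: D(9) = r_corr · 9^0.813
  D(9) = 11.17 × 9^0.813 = 11.17 × 5.968 = 66.68 μm
  Mass loss = 66.68 μm × 7.14 g/cm³ = 476.1 g·m⁻²

D(9) = 476 g·m⁻²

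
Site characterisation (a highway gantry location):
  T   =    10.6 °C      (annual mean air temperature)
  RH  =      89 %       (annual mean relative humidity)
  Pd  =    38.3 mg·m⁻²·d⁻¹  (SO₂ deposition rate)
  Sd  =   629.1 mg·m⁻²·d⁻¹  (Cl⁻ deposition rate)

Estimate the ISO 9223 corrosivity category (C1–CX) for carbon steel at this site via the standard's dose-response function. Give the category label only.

carbon steel: T>10 °C ⇒ hinge -0.054·(10.6−10) = -0.0324
  Pd branch = 1.77·Pd^0.52·e^(0.02·RH+f) = 67.64 μm/a
  Sd branch = 0.102·Sd^0.62·e^(0.033·RH+0.04·T) = 159.8 μm/a
  r_corr = 67.64 + 159.8 = 227.4 μm/a
227 μm/a falls in (200, 700] for carbon steel → category CX

CX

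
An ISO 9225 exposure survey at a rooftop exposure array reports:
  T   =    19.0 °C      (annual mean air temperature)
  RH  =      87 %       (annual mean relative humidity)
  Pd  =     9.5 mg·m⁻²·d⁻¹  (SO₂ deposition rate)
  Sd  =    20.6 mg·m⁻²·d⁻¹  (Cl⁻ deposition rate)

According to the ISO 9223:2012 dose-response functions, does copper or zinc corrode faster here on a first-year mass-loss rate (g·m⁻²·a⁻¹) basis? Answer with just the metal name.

copper: T>10 °C ⇒ hinge -0.080·(19.0−10) = -0.7200
  SO₂ term: 0.0053·9.5^0.26·exp(0.059·87-0.7200) = 0.7853
  Sd branch = 0.01025·Sd^0.27·e^(0.036·RH+0.049·T) = 1.349 μm/a
  sum: 0.7853 + 1.349 → r_corr = 2.134 μm/a
  mass loss = 2.134 μm/a × 8.96 g/cm³ = 19.12 g·m⁻²·a⁻¹
zinc: T>10 °C ⇒ hinge -0.071·(19.0−10) = -0.6390
  SO₂ term: 0.0129·9.5^0.44·exp(0.046·87-0.6390) = 1.003
  Cl⁻ term: 0.0175·20.6^0.57·exp(0.008·87+0.085·19.0) = 0.9899
  r_corr = 1.003 + 0.9899 = 1.993 μm/a
  mass loss = 1.993 μm/a × 7.14 g/cm³ = 14.23 g·m⁻²·a⁻¹
Ordering by g·m⁻²·a⁻¹: copper (19.1) > zinc (14.2)

copper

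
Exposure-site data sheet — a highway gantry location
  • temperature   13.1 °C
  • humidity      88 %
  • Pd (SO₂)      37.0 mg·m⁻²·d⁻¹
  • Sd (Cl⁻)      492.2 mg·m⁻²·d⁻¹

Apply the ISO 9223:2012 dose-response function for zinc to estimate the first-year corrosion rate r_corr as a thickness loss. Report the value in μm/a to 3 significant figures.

r_corr = 6.59 μm/a

zinc: f(T) = -0.071·(T−10) [T>10 °C] = -0.2201
  Pd branch = 0.0129·Pd^0.44·e^(0.046·RH+f) = 2.904 μm/a
  Cl⁻ term: 0.0175·492.2^0.57·exp(0.008·88+0.085·13.1) = 3.689
  r_corr = 2.904 + 3.689 = 6.593 μm/a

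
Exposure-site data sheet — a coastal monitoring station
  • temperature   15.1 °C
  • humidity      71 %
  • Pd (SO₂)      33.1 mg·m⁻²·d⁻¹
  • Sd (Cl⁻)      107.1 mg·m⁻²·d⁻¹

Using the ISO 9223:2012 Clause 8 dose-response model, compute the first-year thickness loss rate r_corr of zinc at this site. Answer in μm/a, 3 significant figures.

zinc: temperature factor f = -0.071·(5.1) = -0.3621
  sulphur-dioxide contribution → 1.098 μm/a
  chloride contribution → 1.6 μm/a
  total first-year rate 2.698 μm/a

r_corr = 2.70 μm/a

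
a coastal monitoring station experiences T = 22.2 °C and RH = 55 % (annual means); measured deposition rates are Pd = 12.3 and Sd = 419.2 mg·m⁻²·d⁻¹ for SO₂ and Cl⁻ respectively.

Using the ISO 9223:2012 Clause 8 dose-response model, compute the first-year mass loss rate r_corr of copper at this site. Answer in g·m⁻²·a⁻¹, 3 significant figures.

copper: f(T) = -0.080·(T−10) [T>10 °C] = -0.9760
  sulphur-dioxide contribution → 0.09842 μm/a
  chloride contribution → 1.125 μm/a
  total first-year rate 1.223 μm/a
Convert to mass loss: 1.223 μm/a × 8.96 g/cm³ = 10.96 g·m⁻²·a⁻¹

r_corr = 11.0 g·m⁻²·a⁻¹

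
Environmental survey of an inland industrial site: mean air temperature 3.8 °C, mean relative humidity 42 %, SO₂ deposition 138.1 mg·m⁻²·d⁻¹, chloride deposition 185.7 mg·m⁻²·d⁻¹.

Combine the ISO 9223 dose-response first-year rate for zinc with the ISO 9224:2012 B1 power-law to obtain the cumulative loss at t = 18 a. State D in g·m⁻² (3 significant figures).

D(18) = 95.8 g·m⁻²

zinc: temperature factor f = +0.038·(-6.2) = -0.2356
  SO₂ term: 0.0129·138.1^0.44·exp(0.046·42-0.2356) = 0.6152
  Sd branch = 0.0175·Sd^0.57·e^(0.008·RH+0.085·T) = 0.6644 μm/a
  sum: 0.6152 + 0.6644 → r_corr = 1.28 μm/a
Long-term exponent b (ISO 9224 Table 2, B1) = 0.813
  D(18) = 1.28 × 18^0.813 = 1.28 × 10.48 = 13.42 μm
  Mass loss = 13.42 μm × 7.14 g/cm³ = 95.79 g·m⁻²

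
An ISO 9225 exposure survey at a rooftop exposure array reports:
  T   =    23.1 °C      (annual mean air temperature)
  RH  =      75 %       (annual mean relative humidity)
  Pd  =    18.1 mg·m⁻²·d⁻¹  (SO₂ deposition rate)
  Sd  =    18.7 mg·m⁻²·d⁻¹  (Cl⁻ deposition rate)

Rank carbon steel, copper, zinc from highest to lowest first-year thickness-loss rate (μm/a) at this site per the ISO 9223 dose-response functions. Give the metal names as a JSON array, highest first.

carbon steel: T>10 °C ⇒ hinge -0.054·(23.1−10) = -0.7074
  sulphur-dioxide contribution → 17.63 μm/a
  chloride contribution → 18.76 μm/a
  total first-year rate 36.39 μm/a
copper: f(T) = -0.080·(T−10) [T>10 °C] = -1.0480
  sulphur-dioxide contribution → 0.3295 μm/a
  chloride contribution → 1.043 μm/a
  total first-year rate 1.373 μm/a
zinc: T>10 °C ⇒ hinge -0.071·(23.1−10) = -0.9301
  sulphur-dioxide contribution → 0.5733 μm/a
  chloride contribution → 1.206 μm/a
  total first-year rate 1.779 μm/a
Ordering by μm/a: carbon steel (36.4) > zinc (1.78) > copper (1.37)

["carbon steel", "zinc", "copper"]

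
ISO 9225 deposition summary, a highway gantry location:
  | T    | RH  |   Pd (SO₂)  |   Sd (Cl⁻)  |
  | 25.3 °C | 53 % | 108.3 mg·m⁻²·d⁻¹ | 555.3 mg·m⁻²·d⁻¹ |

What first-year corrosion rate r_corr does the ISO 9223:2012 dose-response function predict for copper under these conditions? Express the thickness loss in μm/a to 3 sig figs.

r_corr = 1.43 μm/a

copper: T>10 °C ⇒ hinge -0.080·(25.3−10) = -1.2240
  Pd branch = 0.0053·Pd^0.26·e^(0.059·RH+f) = 0.1202 μm/a
  Cl⁻ term: 0.01025·555.3^0.27·exp(0.036·53+0.049·25.3) = 1.315
  r_corr = 0.1202 + 1.315 = 1.435 μm/a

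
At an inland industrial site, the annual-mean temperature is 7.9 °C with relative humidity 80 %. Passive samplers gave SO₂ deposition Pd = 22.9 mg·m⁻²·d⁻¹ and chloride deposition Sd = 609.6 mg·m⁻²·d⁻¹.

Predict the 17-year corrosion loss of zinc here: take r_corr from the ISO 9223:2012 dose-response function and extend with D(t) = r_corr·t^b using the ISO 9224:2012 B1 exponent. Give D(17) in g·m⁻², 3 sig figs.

zinc: f(T) = +0.038·(T−10) [T≤10 °C] = -0.0798
  Pd branch = 0.0129·Pd^0.44·e^(0.046·RH+f) = 1.873 μm/a
  Sd branch = 0.0175·Sd^0.57·e^(0.008·RH+0.085·T) = 2.512 μm/a
  r_corr = 1.873 + 2.512 = 4.385 μm/a
ISO 9224: D(t) = r_corr · t^b with b = 0.813 (zinc, B1)
  D(17) = 4.385 × 17^0.813 = 4.385 × 10.01 = 43.89 μm
  Mass loss = 43.89 μm × 7.14 g/cm³ = 313.4 g·m⁻²

D(17) = 313 g·m⁻²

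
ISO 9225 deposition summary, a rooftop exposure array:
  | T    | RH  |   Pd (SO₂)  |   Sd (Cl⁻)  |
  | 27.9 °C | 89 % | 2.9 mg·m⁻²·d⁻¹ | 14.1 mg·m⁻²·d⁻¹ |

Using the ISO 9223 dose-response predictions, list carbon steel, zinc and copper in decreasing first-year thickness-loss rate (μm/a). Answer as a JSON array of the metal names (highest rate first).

["carbon steel", "copper", "zinc"]

carbon steel: temperature factor f = -0.054·(17.9) = -0.9666
  SO₂ term: 1.77·2.9^0.52·exp(0.02·89-0.9666) = 6.945
  Cl⁻ term: 0.102·14.1^0.62·exp(0.033·89+0.04·27.9) = 30.29
  r_corr = 6.945 + 30.29 = 37.24 μm/a
zinc: f(T) = -0.071·(T−10) [T>10 °C] = -1.2709
  SO₂ term: 0.0129·2.9^0.44·exp(0.046·89-1.2709) = 0.3468
  Sd branch = 0.0175·Sd^0.57·e^(0.008·RH+0.085·T) = 1.727 μm/a
  sum: 0.3468 + 1.727 → r_corr = 2.074 μm/a
copper: temperature factor f = -0.080·(17.9) = -1.4320
  Pd branch = 0.0053·Pd^0.26·e^(0.059·RH+f) = 0.3185 μm/a
  Cl⁻ term: 0.01025·14.1^0.27·exp(0.036·89+0.049·27.9) = 2.024
  r_corr = 0.3185 + 2.024 = 2.342 μm/a
Ordering by μm/a: carbon steel (37.2) > copper (2.34) > zinc (2.07)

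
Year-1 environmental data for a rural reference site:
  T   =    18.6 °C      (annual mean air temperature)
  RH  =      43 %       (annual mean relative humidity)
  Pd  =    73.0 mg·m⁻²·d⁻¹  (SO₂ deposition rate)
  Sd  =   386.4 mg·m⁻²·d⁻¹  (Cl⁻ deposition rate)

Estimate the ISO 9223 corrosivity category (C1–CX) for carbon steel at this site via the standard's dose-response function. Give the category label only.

C4

carbon steel: T>10 °C ⇒ hinge -0.054·(18.6−10) = -0.4644
  sulphur-dioxide contribution → 24.47 μm/a
  chloride contribution → 35.64 μm/a
  total first-year rate 60.11 μm/a
ISO 9223 Table 2 (carbon steel): 50 < 60.1 ≤ 80 μm/a ⇒ C4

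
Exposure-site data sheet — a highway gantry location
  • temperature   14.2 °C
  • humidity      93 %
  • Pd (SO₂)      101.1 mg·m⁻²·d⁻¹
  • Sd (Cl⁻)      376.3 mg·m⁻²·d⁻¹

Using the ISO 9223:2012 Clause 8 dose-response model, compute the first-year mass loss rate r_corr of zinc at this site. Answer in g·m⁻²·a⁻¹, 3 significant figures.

r_corr = 63.4 g·m⁻²·a⁻¹

zinc: temperature factor f = -0.071·(4.2) = -0.2982
  Pd branch = 0.0129·Pd^0.44·e^(0.046·RH+f) = 5.261 μm/a
  Cl⁻ term: 0.0175·376.3^0.57·exp(0.008·93+0.085·14.2) = 3.617
  sum: 5.261 + 3.617 → r_corr = 8.879 μm/a
Convert to mass loss: 8.879 μm/a × 7.14 g/cm³ = 63.39 g·m⁻²·a⁻¹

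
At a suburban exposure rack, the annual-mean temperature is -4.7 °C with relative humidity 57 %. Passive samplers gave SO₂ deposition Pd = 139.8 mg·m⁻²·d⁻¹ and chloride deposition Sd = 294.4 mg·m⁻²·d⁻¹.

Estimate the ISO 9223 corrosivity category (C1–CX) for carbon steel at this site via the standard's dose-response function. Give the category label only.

C3

carbon steel: f(T) = +0.150·(T−10) [T≤10 °C] = -2.2050
  Pd branch = 1.77·Pd^0.52·e^(0.02·RH+f) = 7.964 μm/a
  Cl⁻ term: 0.102·294.4^0.62·exp(0.033·57+0.04·-4.7) = 18.82
  sum: 7.964 + 18.82 → r_corr = 26.78 μm/a
ISO 9223 Table 2 (carbon steel): 25 < 26.8 ≤ 50 μm/a ⇒ C3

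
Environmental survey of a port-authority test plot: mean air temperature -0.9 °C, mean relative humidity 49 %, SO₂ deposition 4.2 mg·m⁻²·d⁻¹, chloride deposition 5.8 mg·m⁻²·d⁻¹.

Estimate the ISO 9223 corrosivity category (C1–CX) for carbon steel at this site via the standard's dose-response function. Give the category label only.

carbon steel: f(T) = +0.150·(T−10) [T≤10 °C] = -1.6350
  SO₂ term: 1.77·4.2^0.52·exp(0.02·49-1.6350) = 1.939
  Cl⁻ term: 0.102·5.8^0.62·exp(0.033·49+0.04·-0.9) = 1.474
  sum: 1.939 + 1.474 → r_corr = 3.413 μm/a
ISO 9223 Table 2 (carbon steel): 1.3 < 3.41 ≤ 25 μm/a ⇒ C2

C2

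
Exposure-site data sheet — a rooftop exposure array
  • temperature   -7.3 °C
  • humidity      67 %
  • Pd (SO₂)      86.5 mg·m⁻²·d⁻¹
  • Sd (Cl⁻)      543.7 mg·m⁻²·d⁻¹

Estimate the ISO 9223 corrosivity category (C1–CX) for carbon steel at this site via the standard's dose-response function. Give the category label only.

carbon steel: temperature factor f = +0.150·(-17.3) = -2.5950
  sulphur-dioxide contribution → 5.131 μm/a
  chloride contribution → 34.51 μm/a
  total first-year rate 39.64 μm/a
39.6 μm/a falls in (25, 50] for carbon steel → category C3

C3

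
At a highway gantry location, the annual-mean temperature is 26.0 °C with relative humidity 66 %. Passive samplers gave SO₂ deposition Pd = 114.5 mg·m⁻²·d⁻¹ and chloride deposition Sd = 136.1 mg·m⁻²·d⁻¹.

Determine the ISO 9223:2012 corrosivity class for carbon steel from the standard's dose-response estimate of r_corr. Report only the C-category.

C5

carbon steel: T>10 °C ⇒ hinge -0.054·(26.0−10) = -0.8640
  sulphur-dioxide contribution → 32.85 μm/a
  chloride contribution → 53.6 μm/a
  ⇒ r_corr(carbon steel) = 86.45 μm/a
86.5 μm/a falls in (80, 200] for carbon steel → category C5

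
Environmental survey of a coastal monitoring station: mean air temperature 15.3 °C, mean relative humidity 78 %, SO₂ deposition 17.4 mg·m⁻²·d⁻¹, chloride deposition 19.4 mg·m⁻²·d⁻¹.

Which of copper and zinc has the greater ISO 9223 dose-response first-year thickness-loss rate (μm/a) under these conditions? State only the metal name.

copper: f(T) = -0.080·(T−10) [T>10 °C] = -0.4240
  SO₂ term: 0.0053·17.4^0.26·exp(0.059·78-0.4240) = 0.7266
  Cl⁻ term: 0.01025·19.4^0.27·exp(0.036·78+0.049·15.3) = 0.8008
  sum: 0.7266 + 0.8008 → r_corr = 1.527 μm/a
zinc: f(T) = -0.071·(T−10) [T>10 °C] = -0.3763
  Pd branch = 0.0129·Pd^0.44·e^(0.046·RH+f) = 1.125 μm/a
  Cl⁻ term: 0.0175·19.4^0.57·exp(0.008·78+0.085·15.3) = 0.65
  sum: 1.125 + 0.65 → r_corr = 1.775 μm/a
Ordering by μm/a: zinc (1.78) > copper (1.53)

zinc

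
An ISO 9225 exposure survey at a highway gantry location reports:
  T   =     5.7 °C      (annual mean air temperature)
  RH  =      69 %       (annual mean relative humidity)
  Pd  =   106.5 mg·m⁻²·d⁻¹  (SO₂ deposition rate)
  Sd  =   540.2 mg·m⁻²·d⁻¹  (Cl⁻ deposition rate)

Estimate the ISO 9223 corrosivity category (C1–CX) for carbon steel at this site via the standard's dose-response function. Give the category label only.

carbon steel: temperature factor f = +0.150·(-4.3) = -0.6450
  SO₂ term: 1.77·106.5^0.52·exp(0.02·69-0.6450) = 41.82
  Sd branch = 0.102·Sd^0.62·e^(0.033·RH+0.04·T) = 61.76 μm/a
  sum: 41.82 + 61.76 → r_corr = 103.6 μm/a
104 μm/a falls in (80, 200] for carbon steel → category C5

C5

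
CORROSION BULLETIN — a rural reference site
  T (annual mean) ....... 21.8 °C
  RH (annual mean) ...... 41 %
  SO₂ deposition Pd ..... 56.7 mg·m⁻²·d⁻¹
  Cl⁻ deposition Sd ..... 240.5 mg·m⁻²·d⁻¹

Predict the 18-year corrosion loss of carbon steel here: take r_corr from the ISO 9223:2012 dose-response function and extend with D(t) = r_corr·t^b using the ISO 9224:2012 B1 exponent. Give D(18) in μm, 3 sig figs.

D(18) = 207 μm

carbon steel: T>10 °C ⇒ hinge -0.054·(21.8−10) = -0.6372
  Pd branch = 1.77·Pd^0.52·e^(0.02·RH+f) = 17.35 μm/a
  Sd branch = 0.102·Sd^0.62·e^(0.033·RH+0.04·T) = 28.26 μm/a
  sum: 17.35 + 28.26 → r_corr = 45.61 μm/a
Long-term exponent b (ISO 9224 Table 2, B1) = 0.523
  D(18) = 45.61 × 18^0.523 = 45.61 × 4.534 = 206.8 μm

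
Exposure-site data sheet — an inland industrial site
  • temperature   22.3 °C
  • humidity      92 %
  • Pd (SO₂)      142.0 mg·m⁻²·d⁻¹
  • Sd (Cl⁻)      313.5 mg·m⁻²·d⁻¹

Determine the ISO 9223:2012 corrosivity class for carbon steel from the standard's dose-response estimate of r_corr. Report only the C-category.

CX

carbon steel: T>10 °C ⇒ hinge -0.054·(22.3−10) = -0.6642
  sulphur-dioxide contribution → 75.48 μm/a
  chloride contribution → 182.9 μm/a
  ⇒ r_corr(carbon steel) = 258.4 μm/a
258 μm/a falls in (200, 700] for carbon steel → category CX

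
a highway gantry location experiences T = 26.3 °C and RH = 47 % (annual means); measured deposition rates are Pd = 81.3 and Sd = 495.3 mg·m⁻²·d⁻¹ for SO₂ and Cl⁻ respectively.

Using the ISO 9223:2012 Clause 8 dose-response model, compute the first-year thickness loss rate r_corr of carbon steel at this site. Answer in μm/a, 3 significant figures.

carbon steel: temperature factor f = -0.054·(16.3) = -0.8802
  sulphur-dioxide contribution → 18.5 μm/a
  chloride contribution → 64.55 μm/a
  ⇒ r_corr(carbon steel) = 83.05 μm/a

r_corr = 83.0 μm/a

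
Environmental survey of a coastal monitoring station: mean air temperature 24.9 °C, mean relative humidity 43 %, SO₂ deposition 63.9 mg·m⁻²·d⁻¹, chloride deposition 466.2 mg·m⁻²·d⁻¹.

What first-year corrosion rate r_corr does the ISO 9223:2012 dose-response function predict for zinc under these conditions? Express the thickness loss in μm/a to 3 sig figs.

r_corr = 7.00 μm/a

zinc: temperature factor f = -0.071·(14.9) = -1.0579
  SO₂ term: 0.0129·63.9^0.44·exp(0.046·43-1.0579) = 0.2017
  Sd branch = 0.0175·Sd^0.57·e^(0.008·RH+0.085·T) = 6.803 μm/a
  sum: 0.2017 + 6.803 → r_corr = 7.005 μm/a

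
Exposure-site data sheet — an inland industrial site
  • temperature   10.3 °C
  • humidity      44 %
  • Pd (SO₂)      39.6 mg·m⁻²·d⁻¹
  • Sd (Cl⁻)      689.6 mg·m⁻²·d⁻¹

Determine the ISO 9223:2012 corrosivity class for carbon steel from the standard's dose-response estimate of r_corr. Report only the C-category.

C4

carbon steel: T>10 °C ⇒ hinge -0.054·(10.3−10) = -0.0162
  sulphur-dioxide contribution → 28.44 μm/a
  chloride contribution → 37.85 μm/a
  total first-year rate 66.29 μm/a
Category bounds: 50…80 μm/a bracket r_corr ⇒ C4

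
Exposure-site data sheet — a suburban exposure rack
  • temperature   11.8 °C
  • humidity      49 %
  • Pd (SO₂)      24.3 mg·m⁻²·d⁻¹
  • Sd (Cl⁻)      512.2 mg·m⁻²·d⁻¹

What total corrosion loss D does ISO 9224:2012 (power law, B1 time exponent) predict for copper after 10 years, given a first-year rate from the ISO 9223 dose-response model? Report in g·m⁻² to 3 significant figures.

D(10) = 31.8 g·m⁻²

copper: f(T) = -0.080·(T−10) [T>10 °C] = -0.1440
  SO₂ term: 0.0053·24.3^0.26·exp(0.059·49-0.1440) = 0.1895
  Sd branch = 0.01025·Sd^0.27·e^(0.036·RH+0.049·T) = 0.5747 μm/a
  sum: 0.1895 + 0.5747 → r_corr = 0.7642 μm/a
Power-law: D(10) = r_corr · 10^0.667
  D(10) = 0.7642 × 10^0.667 = 0.7642 × 4.645 = 3.55 μm
  Mass loss = 3.55 μm × 8.96 g/cm³ = 31.81 g·m⁻²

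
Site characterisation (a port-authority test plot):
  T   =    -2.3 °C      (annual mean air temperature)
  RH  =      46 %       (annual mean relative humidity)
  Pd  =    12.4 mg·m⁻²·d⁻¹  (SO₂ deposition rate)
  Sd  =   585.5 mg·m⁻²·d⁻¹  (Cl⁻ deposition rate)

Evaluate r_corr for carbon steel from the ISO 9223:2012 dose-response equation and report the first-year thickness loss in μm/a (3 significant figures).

carbon steel: T≤10 °C ⇒ hinge +0.150·(-2.3−10) = -1.8450
  SO₂ term: 1.77·12.4^0.52·exp(0.02·46-1.8450) = 2.599
  Cl⁻ term: 0.102·585.5^0.62·exp(0.033·46+0.04·-2.3) = 22.07
  r_corr = 2.599 + 22.07 = 24.67 μm/a

r_corr = 24.7 μm/a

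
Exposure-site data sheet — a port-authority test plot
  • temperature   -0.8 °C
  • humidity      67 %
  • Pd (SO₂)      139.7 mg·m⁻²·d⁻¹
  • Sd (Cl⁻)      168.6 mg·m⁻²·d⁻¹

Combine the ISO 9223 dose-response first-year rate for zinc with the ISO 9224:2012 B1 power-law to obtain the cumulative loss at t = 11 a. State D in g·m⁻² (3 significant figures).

D(11) = 108 g·m⁻²

zinc: temperature factor f = +0.038·(-10.8) = -0.4104
  sulphur-dioxide contribution → 1.64 μm/a
  chloride contribution → 0.5195 μm/a
  total first-year rate 2.159 μm/a
Long-term exponent b (ISO 9224 Table 2, B1) = 0.813
  D(11) = 2.159 × 11^0.813 = 2.159 × 7.025 = 15.17 μm
  Mass loss = 15.17 μm × 7.14 g/cm³ = 108.3 g·m⁻²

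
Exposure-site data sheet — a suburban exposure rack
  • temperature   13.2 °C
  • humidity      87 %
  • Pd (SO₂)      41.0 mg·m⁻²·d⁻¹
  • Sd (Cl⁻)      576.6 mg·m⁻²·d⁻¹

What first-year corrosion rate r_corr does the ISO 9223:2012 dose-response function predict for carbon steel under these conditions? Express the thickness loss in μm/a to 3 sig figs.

r_corr = 216 μm/a

carbon steel: T>10 °C ⇒ hinge -0.054·(13.2−10) = -0.1728
  sulphur-dioxide contribution → 58.51 μm/a
  chloride contribution → 157.2 μm/a
  ⇒ r_corr(carbon steel) = 215.7 μm/a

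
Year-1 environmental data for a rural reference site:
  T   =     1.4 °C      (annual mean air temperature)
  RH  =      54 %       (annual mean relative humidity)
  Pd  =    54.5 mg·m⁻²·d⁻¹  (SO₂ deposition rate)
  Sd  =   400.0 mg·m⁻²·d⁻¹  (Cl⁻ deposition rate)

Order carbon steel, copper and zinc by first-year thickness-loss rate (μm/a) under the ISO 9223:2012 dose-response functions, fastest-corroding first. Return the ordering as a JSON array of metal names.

carbon steel: f(T) = +0.150·(T−10) [T≤10 °C] = -1.2900
  Pd branch = 1.77·Pd^0.52·e^(0.02·RH+f) = 11.47 μm/a
  Sd branch = 0.102·Sd^0.62·e^(0.033·RH+0.04·T) = 26.31 μm/a
  sum: 11.47 + 26.31 → r_corr = 37.78 μm/a
copper: f(T) = +0.126·(T−10) [T≤10 °C] = -1.0836
  SO₂ term: 0.0053·54.5^0.26·exp(0.059·54-1.0836) = 0.1227
  Cl⁻ term: 0.01025·400.0^0.27·exp(0.036·54+0.049·1.4) = 0.3867
  sum: 0.1227 + 0.3867 → r_corr = 0.5094 μm/a
zinc: T≤10 °C ⇒ hinge +0.038·(1.4−10) = -0.3268
  SO₂ term: 0.0129·54.5^0.44·exp(0.046·54-0.3268) = 0.6478
  Sd branch = 0.0175·Sd^0.57·e^(0.008·RH+0.085·T) = 0.9237 μm/a
  r_corr = 0.6478 + 0.9237 = 1.571 μm/a
Ordering by μm/a: carbon steel (37.8) > zinc (1.57) > copper (0.509)

["carbon steel", "zinc", "copper"]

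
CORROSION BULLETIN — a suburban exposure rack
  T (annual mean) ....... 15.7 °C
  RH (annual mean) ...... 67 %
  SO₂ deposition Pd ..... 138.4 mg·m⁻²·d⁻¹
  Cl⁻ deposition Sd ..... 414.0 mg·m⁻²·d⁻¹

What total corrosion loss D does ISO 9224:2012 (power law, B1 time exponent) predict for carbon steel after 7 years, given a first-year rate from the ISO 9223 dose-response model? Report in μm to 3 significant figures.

carbon steel: temperature factor f = -0.054·(5.7) = -0.3078
  sulphur-dioxide contribution → 64.51 μm/a
  chloride contribution → 73.13 μm/a
  ⇒ r_corr(carbon steel) = 137.6 μm/a
Long-term exponent b (ISO 9224 Table 2, B1) = 0.523
  D(7) = 137.6 × 7^0.523 = 137.6 × 2.767 = 380.8 μm

D(7) = 381 μm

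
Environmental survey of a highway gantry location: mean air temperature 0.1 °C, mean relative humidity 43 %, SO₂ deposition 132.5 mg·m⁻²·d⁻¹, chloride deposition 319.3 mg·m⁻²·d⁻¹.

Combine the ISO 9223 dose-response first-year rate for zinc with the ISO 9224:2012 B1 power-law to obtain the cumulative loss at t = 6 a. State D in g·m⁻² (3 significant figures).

D(6) = 37.3 g·m⁻²

zinc: temperature factor f = +0.038·(-9.9) = -0.3762
  sulphur-dioxide contribution → 0.5496 μm/a
  chloride contribution → 0.6661 μm/a
  ⇒ r_corr(zinc) = 1.216 μm/a
ISO 9224: D(t) = r_corr · t^b with b = 0.813 (zinc, B1)
  D(6) = 1.216 × 6^0.813 = 1.216 × 4.292 = 5.217 μm
  Mass loss = 5.217 μm × 7.14 g/cm³ = 37.25 g·m⁻²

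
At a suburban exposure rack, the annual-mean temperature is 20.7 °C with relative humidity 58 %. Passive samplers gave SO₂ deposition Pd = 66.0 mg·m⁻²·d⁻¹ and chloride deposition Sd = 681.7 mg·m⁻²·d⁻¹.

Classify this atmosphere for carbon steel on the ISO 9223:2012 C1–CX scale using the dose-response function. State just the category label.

carbon steel: f(T) = -0.054·(T−10) [T>10 °C] = -0.5778
  sulphur-dioxide contribution → 27.99 μm/a
  chloride contribution → 90.42 μm/a
  ⇒ r_corr(carbon steel) = 118.4 μm/a
118 μm/a falls in (80, 200] for carbon steel → category C5

C5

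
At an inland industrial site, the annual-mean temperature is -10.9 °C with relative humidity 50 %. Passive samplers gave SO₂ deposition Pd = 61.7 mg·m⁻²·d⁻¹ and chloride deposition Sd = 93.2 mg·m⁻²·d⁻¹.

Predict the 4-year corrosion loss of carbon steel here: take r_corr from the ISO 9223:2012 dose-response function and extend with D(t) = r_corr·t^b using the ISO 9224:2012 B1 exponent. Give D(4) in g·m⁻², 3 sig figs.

carbon steel: T≤10 °C ⇒ hinge +0.150·(-10.9−10) = -3.1350
  SO₂ term: 1.77·61.7^0.52·exp(0.02·50-3.1350) = 1.785
  Cl⁻ term: 0.102·93.2^0.62·exp(0.033·50+0.04·-10.9) = 5.713
  r_corr = 1.785 + 5.713 = 7.498 μm/a
ISO 9224: D(t) = r_corr · t^b with b = 0.523 (carbon steel, B1)
  D(4) = 7.498 × 4^0.523 = 7.498 × 2.065 = 15.48 μm
  Mass loss = 15.48 μm × 7.85 g/cm³ = 121.5 g·m⁻²

D(4) = 122 g·m⁻²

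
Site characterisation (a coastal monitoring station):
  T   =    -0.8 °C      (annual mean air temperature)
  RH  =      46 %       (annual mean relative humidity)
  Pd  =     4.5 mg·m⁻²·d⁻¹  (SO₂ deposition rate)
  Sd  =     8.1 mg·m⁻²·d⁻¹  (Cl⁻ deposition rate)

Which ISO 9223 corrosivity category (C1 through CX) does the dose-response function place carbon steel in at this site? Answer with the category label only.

C2

carbon steel: temperature factor f = +0.150·(-10.8) = -1.6200
  Pd branch = 1.77·Pd^0.52·e^(0.02·RH+f) = 1.921 μm/a
  Sd branch = 0.102·Sd^0.62·e^(0.033·RH+0.04·T) = 1.649 μm/a
  r_corr = 1.921 + 1.649 = 3.57 μm/a
Category bounds: 1.3…25 μm/a bracket r_corr ⇒ C2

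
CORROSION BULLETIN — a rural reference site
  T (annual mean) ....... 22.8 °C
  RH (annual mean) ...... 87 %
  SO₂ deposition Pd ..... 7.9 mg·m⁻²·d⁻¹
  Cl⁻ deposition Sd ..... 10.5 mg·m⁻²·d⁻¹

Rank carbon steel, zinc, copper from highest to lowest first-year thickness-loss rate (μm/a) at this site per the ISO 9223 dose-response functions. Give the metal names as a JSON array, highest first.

["carbon steel", "copper", "zinc"]

carbon steel: f(T) = -0.054·(T−10) [T>10 °C] = -0.6912
  sulphur-dioxide contribution → 14.8 μm/a
  chloride contribution → 19.26 μm/a
  ⇒ r_corr(carbon steel) = 34.06 μm/a
zinc: f(T) = -0.071·(T−10) [T>10 °C] = -0.9088
  sulphur-dioxide contribution → 0.7062 μm/a
  chloride contribution → 0.9312 μm/a
  ⇒ r_corr(zinc) = 1.637 μm/a
copper: f(T) = -0.080·(T−10) [T>10 °C] = -1.0240
  sulphur-dioxide contribution → 0.5523 μm/a
  chloride contribution → 1.355 μm/a
  ⇒ r_corr(copper) = 1.907 μm/a
Ordering by μm/a: carbon steel (34.1) > copper (1.91) > zinc (1.64)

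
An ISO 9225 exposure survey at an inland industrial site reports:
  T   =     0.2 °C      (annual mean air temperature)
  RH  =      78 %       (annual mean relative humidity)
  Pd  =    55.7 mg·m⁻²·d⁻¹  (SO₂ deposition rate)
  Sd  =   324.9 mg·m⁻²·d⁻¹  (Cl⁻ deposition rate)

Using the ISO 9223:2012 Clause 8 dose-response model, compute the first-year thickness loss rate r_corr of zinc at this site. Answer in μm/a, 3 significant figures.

zinc: T≤10 °C ⇒ hinge +0.038·(0.2−10) = -0.3724
  sulphur-dioxide contribution → 1.885 μm/a
  chloride contribution → 0.8977 μm/a
  total first-year rate 2.783 μm/a

r_corr = 2.78 μm/a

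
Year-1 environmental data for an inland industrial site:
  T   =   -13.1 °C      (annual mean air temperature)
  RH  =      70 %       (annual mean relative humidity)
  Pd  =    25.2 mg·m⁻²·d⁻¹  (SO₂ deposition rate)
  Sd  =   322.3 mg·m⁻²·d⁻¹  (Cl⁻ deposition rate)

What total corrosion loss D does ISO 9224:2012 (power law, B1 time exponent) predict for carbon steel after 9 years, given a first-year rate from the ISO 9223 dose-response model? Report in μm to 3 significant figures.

D(9) = 72.7 μm

carbon steel: temperature factor f = +0.150·(-23.1) = -3.4650
  sulphur-dioxide contribution → 1.202 μm/a
  chloride contribution → 21.85 μm/a
  total first-year rate 23.05 μm/a
Power-law: D(9) = r_corr · 9^0.523
  D(9) = 23.05 × 9^0.523 = 23.05 × 3.156 = 72.73 μm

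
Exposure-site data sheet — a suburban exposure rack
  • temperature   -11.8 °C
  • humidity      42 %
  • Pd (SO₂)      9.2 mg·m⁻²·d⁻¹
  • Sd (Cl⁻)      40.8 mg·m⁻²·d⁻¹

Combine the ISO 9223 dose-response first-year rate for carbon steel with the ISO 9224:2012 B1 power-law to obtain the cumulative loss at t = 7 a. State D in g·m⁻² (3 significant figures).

carbon steel: f(T) = +0.150·(T−10) [T≤10 °C] = -3.2700
  SO₂ term: 1.77·9.2^0.52·exp(0.02·42-3.2700) = 0.4941
  Sd branch = 0.102·Sd^0.62·e^(0.033·RH+0.04·T) = 2.536 μm/a
  sum: 0.4941 + 2.536 → r_corr = 3.03 μm/a
ISO 9224: D(t) = r_corr · t^b with b = 0.523 (carbon steel, B1)
  D(7) = 3.03 × 7^0.523 = 3.03 × 2.767 = 8.384 μm
  Mass loss = 8.384 μm × 7.85 g/cm³ = 65.81 g·m⁻²

D(7) = 65.8 g·m⁻²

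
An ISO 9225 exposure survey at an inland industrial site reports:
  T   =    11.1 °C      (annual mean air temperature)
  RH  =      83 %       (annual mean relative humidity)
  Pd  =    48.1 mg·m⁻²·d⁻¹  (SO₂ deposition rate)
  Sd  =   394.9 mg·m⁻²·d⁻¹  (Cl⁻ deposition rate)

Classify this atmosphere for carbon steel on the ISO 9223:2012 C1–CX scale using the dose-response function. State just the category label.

C5

carbon steel: f(T) = -0.054·(T−10) [T>10 °C] = -0.0594
  SO₂ term: 1.77·48.1^0.52·exp(0.02·83-0.0594) = 65.74
  Cl⁻ term: 0.102·394.9^0.62·exp(0.033·83+0.04·11.1) = 100.2
  sum: 65.74 + 100.2 → r_corr = 165.9 μm/a
166 μm/a falls in (80, 200] for carbon steel → category C5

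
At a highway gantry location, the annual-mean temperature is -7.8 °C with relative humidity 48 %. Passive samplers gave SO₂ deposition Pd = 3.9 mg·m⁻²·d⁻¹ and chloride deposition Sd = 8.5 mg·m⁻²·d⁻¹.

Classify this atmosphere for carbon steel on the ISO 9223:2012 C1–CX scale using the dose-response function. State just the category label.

carbon steel: T≤10 °C ⇒ hinge +0.150·(-7.8−10) = -2.6700
  Pd branch = 1.77·Pd^0.52·e^(0.02·RH+f) = 0.6497 μm/a
  Cl⁻ term: 0.102·8.5^0.62·exp(0.033·48+0.04·-7.8) = 1.372
  r_corr = 0.6497 + 1.372 = 2.021 μm/a
Category bounds: 1.3…25 μm/a bracket r_corr ⇒ C2

C2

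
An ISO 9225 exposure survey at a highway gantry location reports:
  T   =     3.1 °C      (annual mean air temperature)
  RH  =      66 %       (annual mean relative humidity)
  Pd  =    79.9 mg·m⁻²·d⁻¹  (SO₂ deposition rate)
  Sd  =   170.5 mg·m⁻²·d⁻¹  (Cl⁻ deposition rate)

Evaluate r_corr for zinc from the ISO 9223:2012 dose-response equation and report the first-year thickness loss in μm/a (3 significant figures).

r_corr = 2.14 μm/a

zinc: T≤10 °C ⇒ hinge +0.038·(3.1−10) = -0.2622
  Pd branch = 0.0129·Pd^0.44·e^(0.046·RH+f) = 1.42 μm/a
  Sd branch = 0.0175·Sd^0.57·e^(0.008·RH+0.085·T) = 0.7225 μm/a
  r_corr = 1.42 + 0.7225 = 2.143 μm/a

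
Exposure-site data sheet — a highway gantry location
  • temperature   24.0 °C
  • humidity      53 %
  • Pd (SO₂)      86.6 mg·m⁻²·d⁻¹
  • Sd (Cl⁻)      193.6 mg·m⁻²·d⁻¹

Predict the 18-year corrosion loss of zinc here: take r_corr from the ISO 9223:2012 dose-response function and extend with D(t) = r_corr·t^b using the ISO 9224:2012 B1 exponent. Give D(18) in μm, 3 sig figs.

D(18) = 47.5 μm

zinc: f(T) = -0.071·(T−10) [T>10 °C] = -0.9940
  SO₂ term: 0.0129·86.6^0.44·exp(0.046·53-0.9940) = 0.3892
  Cl⁻ term: 0.0175·193.6^0.57·exp(0.008·53+0.085·24.0) = 4.137
  sum: 0.3892 + 4.137 → r_corr = 4.526 μm/a
Long-term exponent b (ISO 9224 Table 2, B1) = 0.813
  D(18) = 4.526 × 18^0.813 = 4.526 × 10.48 = 47.45 μm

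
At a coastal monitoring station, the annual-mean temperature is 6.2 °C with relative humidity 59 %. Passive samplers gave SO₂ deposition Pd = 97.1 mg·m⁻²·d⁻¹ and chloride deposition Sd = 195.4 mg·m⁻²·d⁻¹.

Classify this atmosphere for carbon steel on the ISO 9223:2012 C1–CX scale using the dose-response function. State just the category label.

C4

carbon steel: f(T) = +0.150·(T−10) [T≤10 °C] = -0.5700
  SO₂ term: 1.77·97.1^0.52·exp(0.02·59-0.5700) = 35.18
  Cl⁻ term: 0.102·195.4^0.62·exp(0.033·59+0.04·6.2) = 24.11
  r_corr = 35.18 + 24.11 = 59.29 μm/a
Category bounds: 50…80 μm/a bracket r_corr ⇒ C4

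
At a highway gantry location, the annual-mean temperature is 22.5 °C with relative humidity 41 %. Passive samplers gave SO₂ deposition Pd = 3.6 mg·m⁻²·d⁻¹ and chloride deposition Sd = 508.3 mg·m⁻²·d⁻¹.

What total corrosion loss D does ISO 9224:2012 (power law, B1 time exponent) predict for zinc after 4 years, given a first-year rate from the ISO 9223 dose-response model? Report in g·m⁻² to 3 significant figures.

zinc: temperature factor f = -0.071·(12.5) = -0.8875
  Pd branch = 0.0129·Pd^0.44·e^(0.046·RH+f) = 0.06152 μm/a
  Sd branch = 0.0175·Sd^0.57·e^(0.008·RH+0.085·T) = 5.735 μm/a
  sum: 0.06152 + 5.735 → r_corr = 5.797 μm/a
Power-law: D(4) = r_corr · 4^0.813
  D(4) = 5.797 × 4^0.813 = 5.797 × 3.087 = 17.89 μm
  Mass loss = 17.89 μm × 7.14 g/cm³ = 127.8 g·m⁻²

D(4) = 128 g·m⁻²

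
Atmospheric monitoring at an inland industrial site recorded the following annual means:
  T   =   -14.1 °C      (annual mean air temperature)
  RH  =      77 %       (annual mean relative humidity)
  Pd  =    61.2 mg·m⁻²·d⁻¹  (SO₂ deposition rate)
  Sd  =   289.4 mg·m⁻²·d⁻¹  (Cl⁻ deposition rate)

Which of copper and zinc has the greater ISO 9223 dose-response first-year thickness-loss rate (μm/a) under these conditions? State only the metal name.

zinc

copper: f(T) = +0.126·(T−10) [T≤10 °C] = -3.0366
  Pd branch = 0.0053·Pd^0.26·e^(0.059·RH+f) = 0.06967 μm/a
  Sd branch = 0.01025·Sd^0.27·e^(0.036·RH+0.049·T) = 0.3794 μm/a
  r_corr = 0.06967 + 0.3794 = 0.4491 μm/a
zinc: T≤10 °C ⇒ hinge +0.038·(-14.1−10) = -0.9158
  SO₂ term: 0.0129·61.2^0.44·exp(0.046·77-0.9158) = 1.09
  Sd branch = 0.0175·Sd^0.57·e^(0.008·RH+0.085·T) = 0.2472 μm/a
  r_corr = 1.09 + 0.2472 = 1.337 μm/a
Ordering by μm/a: zinc (1.34) > copper (0.449)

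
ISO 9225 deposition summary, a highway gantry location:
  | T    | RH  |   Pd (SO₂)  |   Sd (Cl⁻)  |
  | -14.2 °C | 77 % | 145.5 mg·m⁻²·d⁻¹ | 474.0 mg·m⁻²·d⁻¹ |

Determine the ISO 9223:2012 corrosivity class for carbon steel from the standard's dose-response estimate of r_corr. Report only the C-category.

C3

carbon steel: temperature factor f = +0.150·(-24.2) = -3.6300
  SO₂ term: 1.77·145.5^0.52·exp(0.02·77-3.6300) = 2.917
  Cl⁻ term: 0.102·474.0^0.62·exp(0.033·77+0.04·-14.2) = 33.45
  sum: 2.917 + 33.45 → r_corr = 36.37 μm/a
ISO 9223 Table 2 (carbon steel): 25 < 36.4 ≤ 50 μm/a ⇒ C3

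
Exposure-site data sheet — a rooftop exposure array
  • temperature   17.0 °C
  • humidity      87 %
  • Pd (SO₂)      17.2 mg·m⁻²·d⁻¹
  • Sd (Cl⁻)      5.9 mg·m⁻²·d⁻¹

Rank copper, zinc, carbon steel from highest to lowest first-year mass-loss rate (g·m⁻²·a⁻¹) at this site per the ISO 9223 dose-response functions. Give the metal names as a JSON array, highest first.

["carbon steel", "copper", "zinc"]

copper: f(T) = -0.080·(T−10) [T>10 °C] = -0.5600
  sulphur-dioxide contribution → 1.075 μm/a
  chloride contribution → 0.8726 μm/a
  total first-year rate 1.948 μm/a
  mass loss = 1.948 μm/a × 8.96 g/cm³ = 17.45 g·m⁻²·a⁻¹
zinc: f(T) = -0.071·(T−10) [T>10 °C] = -0.4970
  sulphur-dioxide contribution → 1.501 μm/a
  chloride contribution → 0.4095 μm/a
  total first-year rate 1.911 μm/a
  mass loss = 1.911 μm/a × 7.14 g/cm³ = 13.64 g·m⁻²·a⁻¹
carbon steel: T>10 °C ⇒ hinge -0.054·(17.0−10) = -0.3780
  sulphur-dioxide contribution → 30.34 μm/a
  chloride contribution → 10.68 μm/a
  total first-year rate 41.02 μm/a
  mass loss = 41.02 μm/a × 7.85 g/cm³ = 322 g·m⁻²·a⁻¹
Ordering by g·m⁻²·a⁻¹: carbon steel (322) > copper (17.5) > zinc (13.6)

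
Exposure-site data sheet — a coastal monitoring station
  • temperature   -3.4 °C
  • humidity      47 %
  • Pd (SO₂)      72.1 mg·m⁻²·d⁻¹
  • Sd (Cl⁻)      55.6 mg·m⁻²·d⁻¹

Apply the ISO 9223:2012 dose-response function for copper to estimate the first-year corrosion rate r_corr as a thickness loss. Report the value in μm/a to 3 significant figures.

r_corr = 0.187 μm/a

copper: T≤10 °C ⇒ hinge +0.126·(-3.4−10) = -1.6884
  Pd branch = 0.0053·Pd^0.26·e^(0.059·RH+f) = 0.04768 μm/a
  Sd branch = 0.01025·Sd^0.27·e^(0.036·RH+0.049·T) = 0.1394 μm/a
  r_corr = 0.04768 + 0.1394 = 0.1871 μm/a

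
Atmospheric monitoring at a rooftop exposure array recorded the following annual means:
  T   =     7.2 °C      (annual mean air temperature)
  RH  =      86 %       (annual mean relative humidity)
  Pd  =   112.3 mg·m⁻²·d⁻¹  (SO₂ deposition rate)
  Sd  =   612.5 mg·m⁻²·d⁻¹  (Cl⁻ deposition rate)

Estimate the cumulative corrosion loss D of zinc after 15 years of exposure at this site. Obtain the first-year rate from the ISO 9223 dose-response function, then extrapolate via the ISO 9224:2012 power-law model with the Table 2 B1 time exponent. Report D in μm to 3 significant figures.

zinc: T≤10 °C ⇒ hinge +0.038·(7.2−10) = -0.1064
  Pd branch = 0.0129·Pd^0.44·e^(0.046·RH+f) = 4.837 μm/a
  Cl⁻ term: 0.0175·612.5^0.57·exp(0.008·86+0.085·7.2) = 2.49
  sum: 4.837 + 2.49 → r_corr = 7.328 μm/a
Power-law: D(15) = r_corr · 15^0.813
  D(15) = 7.328 × 15^0.813 = 7.328 × 9.04 = 66.24 μm

D(15) = 66.2 μm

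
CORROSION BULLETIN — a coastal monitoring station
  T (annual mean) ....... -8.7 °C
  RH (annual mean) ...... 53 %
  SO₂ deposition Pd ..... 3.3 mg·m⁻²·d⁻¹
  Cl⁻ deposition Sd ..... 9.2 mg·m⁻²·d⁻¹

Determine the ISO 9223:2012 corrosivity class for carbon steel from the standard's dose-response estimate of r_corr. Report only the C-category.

carbon steel: temperature factor f = +0.150·(-18.7) = -2.8050
  Pd branch = 1.77·Pd^0.52·e^(0.02·RH+f) = 0.5751 μm/a
  Sd branch = 0.102·Sd^0.62·e^(0.033·RH+0.04·T) = 1.639 μm/a
  sum: 0.5751 + 1.639 → r_corr = 2.214 μm/a
2.21 μm/a falls in (1.3, 25] for carbon steel → category C2

C2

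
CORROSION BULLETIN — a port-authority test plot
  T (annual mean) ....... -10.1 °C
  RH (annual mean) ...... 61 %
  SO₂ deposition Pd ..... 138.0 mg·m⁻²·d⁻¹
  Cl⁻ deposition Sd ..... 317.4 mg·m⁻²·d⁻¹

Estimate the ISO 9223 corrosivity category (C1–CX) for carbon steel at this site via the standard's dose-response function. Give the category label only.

carbon steel: T≤10 °C ⇒ hinge +0.150·(-10.1−10) = -3.0150
  SO₂ term: 1.77·138.0^0.52·exp(0.02·61-3.0150) = 3.812
  Cl⁻ term: 0.102·317.4^0.62·exp(0.033·61+0.04·-10.1) = 18.13
  r_corr = 3.812 + 18.13 = 21.94 μm/a
Category bounds: 1.3…25 μm/a bracket r_corr ⇒ C2

C2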